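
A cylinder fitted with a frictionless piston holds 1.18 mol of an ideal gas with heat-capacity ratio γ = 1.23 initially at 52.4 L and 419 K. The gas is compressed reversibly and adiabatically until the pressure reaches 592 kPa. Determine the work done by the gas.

P₁ = nRT₁/V₁ = 1.18×8.314×419/52.4 = 78.4 kPa.
Adiabatic: T₂/T₁ = (P₂/P₁)^((γ−1)/γ) ⇒ T₂ = 419×(7.55)^0.187 = 611 K; V₂ = 10.1 L.
ΔU = nCvΔT = 1.18×36.1×(611−419) = 8210 J.
Q = 0 for an adiabatic process, so W = −ΔU = -8210 J.

-8210 J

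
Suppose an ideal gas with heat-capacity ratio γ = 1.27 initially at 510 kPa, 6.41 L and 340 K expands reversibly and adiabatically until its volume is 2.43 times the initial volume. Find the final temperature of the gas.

Adiabatic: TV^(γ−1) = const ⇒ T₂ = 340×(0.412)^0.270 = 268 K; PV^γ = const ⇒ P₂ = 165 kPa.

268 K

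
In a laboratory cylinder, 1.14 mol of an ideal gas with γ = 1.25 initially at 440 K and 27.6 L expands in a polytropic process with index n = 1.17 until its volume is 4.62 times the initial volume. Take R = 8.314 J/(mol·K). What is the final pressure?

25.2 kPa

P₁ = nRT₁/V₁ = 1.14×8.314×440/27.6 = 151 kPa.
Polytropic n=1.17: T₂ = T₁(V₁/V₂)^(n−1) = 440×(0.216)^0.17 = 339 K; P₂ = P₁(V₁/V₂)^n = 25.2 kPa.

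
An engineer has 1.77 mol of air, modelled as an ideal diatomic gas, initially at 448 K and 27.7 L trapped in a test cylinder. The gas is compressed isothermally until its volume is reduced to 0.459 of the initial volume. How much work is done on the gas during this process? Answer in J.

P₁ = nRT₁/V₁ = 1.77×8.314×448/27.7 = 238 kPa.
Isothermal: T stays 448 K; PV = const ⇒ V₂ = 12.7 L, P₂ = 519 kPa.
W = nRT ln(V₂/V₁) = 1.77×8.314×448×ln(0.459) = -5130 J.
Work done on the gas = −W_by = 5130 J.

5130 J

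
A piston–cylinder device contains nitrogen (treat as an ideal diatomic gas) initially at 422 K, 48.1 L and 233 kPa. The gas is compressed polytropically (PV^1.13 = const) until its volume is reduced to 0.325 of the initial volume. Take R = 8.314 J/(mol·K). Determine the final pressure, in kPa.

Polytropic n=1.13: T₂ = T₁(V₁/V₂)^(n−1) = 422×(3.08)^0.13 = 488 K; P₂ = P₁(V₁/V₂)^n = 830 kPa.

830 kPa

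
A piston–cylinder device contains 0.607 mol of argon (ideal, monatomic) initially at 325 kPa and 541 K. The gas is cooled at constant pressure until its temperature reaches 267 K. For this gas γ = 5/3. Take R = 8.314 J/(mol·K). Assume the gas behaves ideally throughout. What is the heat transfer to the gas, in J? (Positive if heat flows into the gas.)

-3460 J

V₁ = nRT₁/P₁ = 0.607×8.314×541/325 = 8.40 L.
Isobaric: P stays 325 kPa; V/T = const ⇒ T₂ = 267 K, V₂ = 4.15 L.
W = PΔV = 325×(4.15−8.40) kPa·L = -1380 J.
ΔU = nCvΔT = 0.607×12.5×(267−541) = -2070 J.
Q = ΔU + W = nCpΔT = -3460 J.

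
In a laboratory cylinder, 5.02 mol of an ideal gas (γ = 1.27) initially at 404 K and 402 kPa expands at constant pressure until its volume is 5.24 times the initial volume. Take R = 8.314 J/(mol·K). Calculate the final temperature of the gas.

V₁ = nRT₁/P₁ = 5.02×8.314×404/402 = 41.9 L.
Isobaric: P stays 402 kPa; V/T = const ⇒ T₂ = 2120 K, V₂ = 220 L.

2120 K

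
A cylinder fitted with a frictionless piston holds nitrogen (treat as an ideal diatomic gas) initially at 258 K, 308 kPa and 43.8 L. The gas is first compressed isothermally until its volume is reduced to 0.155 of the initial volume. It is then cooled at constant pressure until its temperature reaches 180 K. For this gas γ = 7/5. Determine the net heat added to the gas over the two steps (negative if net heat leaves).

-39400 J

n = P₁V₁/(RT₁) = 308×43.8/(8.314×258) = 6.29 mol.
Step 1 — Isothermal: T stays 258 K; PV = const ⇒ V₂ = 6.79 L, P₂ = 1990 kPa.
ΔU = 0 (ideal gas, T constant).
W = nRT ln(V₂/V₁) = 6.29×8.314×258×ln(0.155) = -25200 J.
Q = ΔU + W = -25200 J.
State after step 1: P = 1990 kPa, V = 6.79 L, T = 258 K.
Step 2 — Isobaric: P stays 1990 kPa; V/T = const ⇒ T₂ = 180 K, V₂ = 4.74 L.
W = PΔV = 1990×(4.74−6.79) kPa·L = -4080 J.
ΔU = nCvΔT = 6.29×20.8×(180−258) = -10200 J.
Q = ΔU + W = nCpΔT = -14300 J.
Net over both steps: W = -29200 J, Q = -39400 J, ΔU = -10200 J.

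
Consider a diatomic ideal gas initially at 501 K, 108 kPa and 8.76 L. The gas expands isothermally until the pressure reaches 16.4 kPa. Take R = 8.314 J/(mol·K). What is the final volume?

Isothermal: T stays 501 K; PV = const ⇒ V₂ = 57.7 L, P₂ = 16.4 kPa.

57.7 L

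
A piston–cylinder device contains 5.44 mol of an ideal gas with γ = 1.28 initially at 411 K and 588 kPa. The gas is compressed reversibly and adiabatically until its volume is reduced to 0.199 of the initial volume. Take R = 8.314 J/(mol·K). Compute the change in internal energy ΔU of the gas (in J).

37900 J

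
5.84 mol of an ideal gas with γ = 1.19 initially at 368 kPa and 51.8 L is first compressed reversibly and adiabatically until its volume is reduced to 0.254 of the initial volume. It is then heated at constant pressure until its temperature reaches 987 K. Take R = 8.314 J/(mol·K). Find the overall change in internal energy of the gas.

152000 J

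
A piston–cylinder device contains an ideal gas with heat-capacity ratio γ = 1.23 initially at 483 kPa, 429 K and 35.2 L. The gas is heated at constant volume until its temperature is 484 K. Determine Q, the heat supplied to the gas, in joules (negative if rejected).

n = P₁V₁/(RT₁) = 483×35.2/(8.314×429) = 4.77 mol.
Isochoric: V stays 35.2 L; P/T = const ⇒ T₂ = 484 K, P₂ = 545 kPa.
W = 0 (no volume change).
ΔU = nCvΔT = 4.77×36.1×(484−429) = 9480 J.
Q = ΔU = 9480 J.

9480 J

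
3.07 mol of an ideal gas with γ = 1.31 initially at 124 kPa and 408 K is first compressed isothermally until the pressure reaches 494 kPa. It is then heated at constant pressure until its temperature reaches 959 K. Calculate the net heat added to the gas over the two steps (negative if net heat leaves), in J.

V₁ = nRT₁/P₁ = 3.07×8.314×408/124 = 84.0 L.
Step 1 — Isothermal: T stays 408 K; PV = const ⇒ V₂ = 21.1 L, P₂ = 494 kPa.
ΔU = 0 (ideal gas, T constant).
W = nRT ln(V₂/V₁) = 3.07×8.314×408×ln(0.251) = -14400 J.
Q = ΔU + W = -14400 J.
State after step 1: P = 494 kPa, V = 21.1 L, T = 408 K.
Step 2 — Isobaric: P stays 494 kPa; V/T = const ⇒ T₂ = 959 K, V₂ = 49.5 L.
W = PΔV = 494×(49.5−21.1) kPa·L = 14100 J.
ΔU = nCvΔT = 3.07×26.8×(959−408) = 45400 J.
Q = ΔU + W = nCpΔT = 59400 J.
Net over both steps: W = -331 J, Q = 45000 J, ΔU = 45400 J.

45000 J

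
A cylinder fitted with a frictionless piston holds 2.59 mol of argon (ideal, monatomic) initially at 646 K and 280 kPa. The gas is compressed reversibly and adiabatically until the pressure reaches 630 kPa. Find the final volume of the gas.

30.5 L

V₁ = nRT₁/P₁ = 2.59×8.314×646/280 = 49.7 L.
Adiabatic: T₂/T₁ = (P₂/P₁)^((γ−1)/γ) ⇒ T₂ = 646×(2.25)^0.400 = 894 K; V₂ = 30.5 L.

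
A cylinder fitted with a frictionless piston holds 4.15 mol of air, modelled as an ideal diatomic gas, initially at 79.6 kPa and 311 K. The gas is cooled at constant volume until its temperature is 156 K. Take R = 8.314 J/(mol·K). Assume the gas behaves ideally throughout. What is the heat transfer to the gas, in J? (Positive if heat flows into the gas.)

-13400 J

V₁ = nRT₁/P₁ = 4.15×8.314×311/79.6 = 135 L.
Isochoric: V stays 135 L; P/T = const ⇒ T₂ = 156 K, P₂ = 39.9 kPa.
W = 0 (no volume change).
ΔU = nCvΔT = 4.15×20.8×(156−311) = -13400 J.
Q = ΔU = -13400 J.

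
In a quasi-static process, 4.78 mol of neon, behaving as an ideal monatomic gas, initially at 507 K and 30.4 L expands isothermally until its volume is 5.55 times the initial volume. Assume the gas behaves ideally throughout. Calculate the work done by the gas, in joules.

P₁ = nRT₁/V₁ = 4.78×8.314×507/30.4 = 663 kPa.
Isothermal: T stays 507 K; PV = const ⇒ V₂ = 169 L, P₂ = 119 kPa.
W = nRT ln(V₂/V₁) = 4.78×8.314×507×ln(5.55) = 34500 J.

34500 J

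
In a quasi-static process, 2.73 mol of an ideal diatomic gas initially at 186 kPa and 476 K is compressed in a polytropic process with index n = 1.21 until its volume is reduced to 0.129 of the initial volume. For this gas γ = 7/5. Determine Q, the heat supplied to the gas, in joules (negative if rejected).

-13100 J

V₁ = nRT₁/P₁ = 2.73×8.314×476/186 = 58.1 L.
Polytropic n=1.21: T₂ = T₁(V₁/V₂)^(n−1) = 476×(7.75)^0.21 = 732 K; P₂ = P₁(V₁/V₂)^n = 2220 kPa.
W = (P₁V₁−P₂V₂)/(n−1) = (186×58.1−2220×7.49)/0.21 = -27600 J.
ΔU = nCvΔT = 2.73×20.8×(732−476) = 14500 J.
Q = ΔU + W = -13100 J.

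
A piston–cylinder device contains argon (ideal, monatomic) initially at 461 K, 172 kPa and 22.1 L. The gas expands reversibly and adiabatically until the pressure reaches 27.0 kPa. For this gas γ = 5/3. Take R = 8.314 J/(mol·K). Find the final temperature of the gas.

Adiabatic: T₂/T₁ = (P₂/P₁)^((γ−1)/γ) ⇒ T₂ = 461×(0.157)^0.400 = 220 K; V₂ = 67.1 L.

220 K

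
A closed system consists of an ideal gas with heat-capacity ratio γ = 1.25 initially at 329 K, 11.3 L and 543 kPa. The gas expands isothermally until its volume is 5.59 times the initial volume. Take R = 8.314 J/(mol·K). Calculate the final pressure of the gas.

Isothermal: T stays 329 K; PV = const ⇒ V₂ = 63.2 L, P₂ = 97.1 kPa.

97.1 kPa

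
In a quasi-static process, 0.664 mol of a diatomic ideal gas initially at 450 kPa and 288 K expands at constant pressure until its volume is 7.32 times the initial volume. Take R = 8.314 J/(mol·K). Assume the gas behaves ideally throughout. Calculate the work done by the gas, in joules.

10000 J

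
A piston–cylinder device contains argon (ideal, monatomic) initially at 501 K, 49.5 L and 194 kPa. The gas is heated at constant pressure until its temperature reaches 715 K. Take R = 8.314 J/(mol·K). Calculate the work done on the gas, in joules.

-4100 J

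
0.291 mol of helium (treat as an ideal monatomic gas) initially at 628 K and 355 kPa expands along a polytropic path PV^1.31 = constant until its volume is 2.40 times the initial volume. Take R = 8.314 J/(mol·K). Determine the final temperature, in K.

V₁ = nRT₁/P₁ = 0.291×8.314×628/355 = 4.28 L.
Polytropic n=1.31: T₂ = T₁(V₁/V₂)^(n−1) = 628×(0.417)^0.31 = 479 K; P₂ = P₁(V₁/V₂)^n = 113 kPa.

479 K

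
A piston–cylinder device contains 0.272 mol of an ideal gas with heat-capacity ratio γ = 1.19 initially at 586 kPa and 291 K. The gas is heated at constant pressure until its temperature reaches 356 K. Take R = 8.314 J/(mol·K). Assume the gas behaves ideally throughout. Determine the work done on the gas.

-147 J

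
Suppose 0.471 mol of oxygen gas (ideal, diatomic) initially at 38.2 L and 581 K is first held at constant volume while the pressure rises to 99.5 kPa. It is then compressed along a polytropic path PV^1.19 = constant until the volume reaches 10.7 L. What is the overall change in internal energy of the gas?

P₁ = nRT₁/V₁ = 0.471×8.314×581/38.2 = 59.6 kPa.
Step 1 — Isochoric: V stays 38.2 L; P/T = const ⇒ T₂ = 971 K, P₂ = 99.5 kPa.
W = 0 (no volume change).
ΔU = nCvΔT = 0.471×20.8×(971−581) = 3810 J.
Q = ΔU = 3810 J.
State after step 1: P = 99.5 kPa, V = 38.2 L, T = 971 K.
Step 2 — Polytropic n=1.19: T₂ = T₁(V₁/V₂)^(n−1) = 971×(3.57)^0.19 = 1240 K; P₂ = P₁(V₁/V₂)^n = 452 kPa.
W = (P₁V₁−P₂V₂)/(n−1) = (99.5×38.2−452×10.7)/0.19 = -5470 J.
ΔU = nCvΔT = 0.471×20.8×(1240−971) = 2600 J.
Q = ΔU + W = -2870 J.
Net over both steps: W = -5470 J, Q = 942 J, ΔU = 6410 J.

6410 J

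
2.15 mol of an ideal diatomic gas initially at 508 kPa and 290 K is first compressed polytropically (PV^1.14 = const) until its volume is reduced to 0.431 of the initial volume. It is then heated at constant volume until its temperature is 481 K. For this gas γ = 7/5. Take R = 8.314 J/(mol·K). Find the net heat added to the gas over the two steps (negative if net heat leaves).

3910 J

V₁ = nRT₁/P₁ = 2.15×8.314×290/508 = 10.2 L.
Step 1 — Polytropic n=1.14: T₂ = T₁(V₁/V₂)^(n−1) = 290×(2.32)^0.14 = 326 K; P₂ = P₁(V₁/V₂)^n = 1330 kPa.
W = (P₁V₁−P₂V₂)/(n−1) = (508×10.2−1330×4.40)/0.14 = -4630 J.
ΔU = nCvΔT = 2.15×20.8×(326−290) = 1620 J.
Q = ΔU + W = -3010 J.
State after step 1: P = 1330 kPa, V = 4.40 L, T = 326 K.
Step 2 — Isochoric: V stays 4.40 L; P/T = const ⇒ T₂ = 481 K, P₂ = 1950 kPa.
W = 0 (no volume change).
ΔU = nCvΔT = 2.15×20.8×(481−326) = 6910 J.
Q = ΔU = 6910 J.
Net over both steps: W = -4630 J, Q = 3910 J, ΔU = 8540 J.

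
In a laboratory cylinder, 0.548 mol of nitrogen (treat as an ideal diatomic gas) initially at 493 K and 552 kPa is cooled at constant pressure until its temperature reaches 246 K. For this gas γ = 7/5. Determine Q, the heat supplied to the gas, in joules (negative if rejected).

-3940 J

V₁ = nRT₁/P₁ = 0.548×8.314×493/552 = 4.07 L.
Isobaric: P stays 552 kPa; V/T = const ⇒ T₂ = 246 K, V₂ = 2.03 L.
W = PΔV = 552×(2.03−4.07) kPa·L = -1130 J.
ΔU = nCvΔT = 0.548×20.8×(246−493) = -2810 J.
Q = ΔU + W = nCpΔT = -3940 J.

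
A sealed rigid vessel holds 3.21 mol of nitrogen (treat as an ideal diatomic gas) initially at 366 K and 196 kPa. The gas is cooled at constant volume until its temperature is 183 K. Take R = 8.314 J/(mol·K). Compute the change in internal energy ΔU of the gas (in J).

-12200 J

V₁ = nRT₁/P₁ = 3.21×8.314×366/196 = 49.8 L.
Isochoric: V stays 49.8 L; P/T = const ⇒ T₂ = 183 K, P₂ = 98.0 kPa.
For an ideal gas ΔU = nCvΔT with Cv = (5/2)R = 20.8 J/(mol·K).
ΔU = 3.21×20.8×(183−366) = -12200 J.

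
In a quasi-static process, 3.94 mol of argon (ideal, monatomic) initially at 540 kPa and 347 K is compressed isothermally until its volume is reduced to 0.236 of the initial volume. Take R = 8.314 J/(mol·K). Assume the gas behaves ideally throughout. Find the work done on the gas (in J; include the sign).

16400 J

V₁ = nRT₁/P₁ = 3.94×8.314×347/540 = 21.0 L.
Isothermal: T stays 347 K; PV = const ⇒ V₂ = 4.97 L, P₂ = 2290 kPa.
W = nRT ln(V₂/V₁) = 3.94×8.314×347×ln(0.236) = -16400 J.
Work done on the gas = −W_by = 16400 J.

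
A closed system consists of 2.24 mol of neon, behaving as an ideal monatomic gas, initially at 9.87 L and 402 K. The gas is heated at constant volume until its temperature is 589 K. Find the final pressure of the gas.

P₁ = nRT₁/V₁ = 2.24×8.314×402/9.87 = 759 kPa.
Isochoric: V stays 9.87 L; P/T = const ⇒ T₂ = 589 K, P₂ = 1110 kPa.

1110 kPa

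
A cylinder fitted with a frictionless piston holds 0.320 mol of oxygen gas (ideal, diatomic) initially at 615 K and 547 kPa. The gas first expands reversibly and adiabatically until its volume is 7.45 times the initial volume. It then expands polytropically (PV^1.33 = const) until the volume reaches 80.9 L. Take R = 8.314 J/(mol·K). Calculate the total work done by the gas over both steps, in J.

3030 J

V₁ = nRT₁/P₁ = 0.320×8.314×615/547 = 2.99 L.
Step 1 — Adiabatic: TV^(γ−1) = const ⇒ T₂ = 615×(0.134)^0.400 = 275 K; PV^γ = const ⇒ P₂ = 32.9 kPa.
ΔU = nCvΔT = 0.320×20.8×(275−615) = -2260 J.
Q = 0 for an adiabatic process, so W = −ΔU = 2260 J.
State after step 1: P = 32.9 kPa, V = 22.3 L, T = 275 K.
Step 2 — Polytropic n=1.33: T₂ = T₁(V₁/V₂)^(n−1) = 275×(0.275)^0.33 = 180 K; P₂ = P₁(V₁/V₂)^n = 5.92 kPa.
W = (P₁V₁−P₂V₂)/(n−1) = (32.9×22.3−5.92×80.9)/0.33 = 770 J.
ΔU = nCvΔT = 0.320×20.8×(180−275) = -635 J.
Q = ΔU + W = 135 J.
Net over both steps: W = 3030 J, Q = 135 J, ΔU = -2890 J.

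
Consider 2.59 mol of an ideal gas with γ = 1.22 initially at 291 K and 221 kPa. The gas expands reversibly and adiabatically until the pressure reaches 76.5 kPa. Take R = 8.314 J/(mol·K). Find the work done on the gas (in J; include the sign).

V₁ = nRT₁/P₁ = 2.59×8.314×291/221 = 28.4 L.
Adiabatic: T₂/T₁ = (P₂/P₁)^((γ−1)/γ) ⇒ T₂ = 291×(0.346)^0.180 = 240 K; V₂ = 67.6 L.
ΔU = nCvΔT = 2.59×37.8×(240−291) = -4960 J.
Q = 0 for an adiabatic process, so W = −ΔU = 4960 J.
Work done on the gas = −W_by = -4960 J.

-4960 J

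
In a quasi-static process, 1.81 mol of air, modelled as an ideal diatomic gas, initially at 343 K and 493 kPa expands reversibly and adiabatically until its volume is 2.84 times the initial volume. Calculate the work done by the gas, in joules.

4400 J

V₁ = nRT₁/P₁ = 1.81×8.314×343/493 = 10.5 L.
Adiabatic: TV^(γ−1) = const ⇒ T₂ = 343×(0.352)^0.400 = 226 K; PV^γ = const ⇒ P₂ = 114 kPa.
ΔU = nCvΔT = 1.81×20.8×(226−343) = -4400 J.
Q = 0 for an adiabatic process, so W = −ΔU = 4400 J.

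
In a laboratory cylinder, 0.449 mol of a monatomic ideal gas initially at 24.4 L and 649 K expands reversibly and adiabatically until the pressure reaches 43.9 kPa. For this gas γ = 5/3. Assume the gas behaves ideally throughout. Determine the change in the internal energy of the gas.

P₁ = nRT₁/V₁ = 0.449×8.314×649/24.4 = 99.3 kPa.
Adiabatic: T₂/T₁ = (P₂/P₁)^((γ−1)/γ) ⇒ T₂ = 649×(0.442)^0.400 = 468 K; V₂ = 39.8 L.
For an ideal gas ΔU = nCvΔT with Cv = (3/2)R = 12.5 J/(mol·K).
ΔU = 0.449×12.5×(468−649) = -1010 J.

-1010 J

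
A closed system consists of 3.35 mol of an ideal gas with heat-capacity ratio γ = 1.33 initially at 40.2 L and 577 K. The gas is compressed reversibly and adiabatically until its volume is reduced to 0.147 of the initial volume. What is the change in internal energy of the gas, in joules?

P₁ = nRT₁/V₁ = 3.35×8.314×577/40.2 = 400 kPa.
Adiabatic: TV^(γ−1) = const ⇒ T₂ = 577×(6.80)^0.330 = 1090 K; PV^γ = const ⇒ P₂ = 5120 kPa.
For an ideal gas ΔU = nCvΔT with Cv = R/(γ−1) = 25.2 J/(mol·K).
ΔU = 3.35×25.2×(1090−577) = 43000 J.

43000 J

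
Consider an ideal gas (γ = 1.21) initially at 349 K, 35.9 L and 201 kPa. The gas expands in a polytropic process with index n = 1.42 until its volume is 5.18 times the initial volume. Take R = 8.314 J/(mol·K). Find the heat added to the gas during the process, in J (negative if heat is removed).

n = P₁V₁/(RT₁) = 201×35.9/(8.314×349) = 2.49 mol.
Polytropic n=1.42: T₂ = T₁(V₁/V₂)^(n−1) = 349×(0.193)^0.42 = 175 K; P₂ = P₁(V₁/V₂)^n = 19.4 kPa.
W = (P₁V₁−P₂V₂)/(n−1) = (201×35.9−19.4×186)/0.42 = 8570 J.
ΔU = nCvΔT = 2.49×39.6×(175−349) = -17100 J.
Q = ΔU + W = -8570 J.

-8570 J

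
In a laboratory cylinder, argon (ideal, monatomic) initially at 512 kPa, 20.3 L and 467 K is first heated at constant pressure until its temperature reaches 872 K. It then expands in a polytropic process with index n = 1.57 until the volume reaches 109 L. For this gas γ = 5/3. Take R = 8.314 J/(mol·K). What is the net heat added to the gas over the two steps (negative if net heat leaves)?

24800 J

n = P₁V₁/(RT₁) = 512×20.3/(8.314×467) = 2.68 mol.
Step 1 — Isobaric: P stays 512 kPa; V/T = const ⇒ T₂ = 872 K, V₂ = 37.9 L.
W = PΔV = 512×(37.9−20.3) kPa·L = 9010 J.
ΔU = nCvΔT = 2.68×12.5×(872−467) = 13500 J.
Q = ΔU + W = nCpΔT = 22500 J.
State after step 1: P = 512 kPa, V = 37.9 L, T = 872 K.
Step 2 — Polytropic n=1.57: T₂ = T₁(V₁/V₂)^(n−1) = 872×(0.348)^0.57 = 478 K; P₂ = P₁(V₁/V₂)^n = 97.5 kPa.
W = (P₁V₁−P₂V₂)/(n−1) = (512×37.9−97.5×109)/0.57 = 15400 J.
ΔU = nCvΔT = 2.68×12.5×(478−872) = -13200 J.
Q = ΔU + W = 2230 J.
Net over both steps: W = 24400 J, Q = 24800 J, ΔU = 353 J.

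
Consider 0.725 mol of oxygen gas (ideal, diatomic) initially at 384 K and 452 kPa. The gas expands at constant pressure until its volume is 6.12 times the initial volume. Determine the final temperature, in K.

V₁ = nRT₁/P₁ = 0.725×8.314×384/452 = 5.12 L.
Isobaric: P stays 452 kPa; V/T = const ⇒ T₂ = 2350 K, V₂ = 31.3 L.

2350 K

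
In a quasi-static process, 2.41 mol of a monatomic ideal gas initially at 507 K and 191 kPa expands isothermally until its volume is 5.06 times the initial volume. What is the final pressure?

37.7 kPa

V₁ = nRT₁/P₁ = 2.41×8.314×507/191 = 53.2 L.
Isothermal: T stays 507 K; PV = const ⇒ V₂ = 269 L, P₂ = 37.7 kPa.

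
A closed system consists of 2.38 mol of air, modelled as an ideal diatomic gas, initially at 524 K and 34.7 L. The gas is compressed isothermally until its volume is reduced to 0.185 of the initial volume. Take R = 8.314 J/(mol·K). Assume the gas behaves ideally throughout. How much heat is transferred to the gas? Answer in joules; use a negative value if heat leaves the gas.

-17500 J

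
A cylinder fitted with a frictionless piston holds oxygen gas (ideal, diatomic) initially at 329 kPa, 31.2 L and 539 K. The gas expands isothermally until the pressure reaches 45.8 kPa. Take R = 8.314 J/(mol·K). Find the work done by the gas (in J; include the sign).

n = P₁V₁/(RT₁) = 329×31.2/(8.314×539) = 2.29 mol.
Isothermal: T stays 539 K; PV = const ⇒ V₂ = 224 L, P₂ = 45.8 kPa.
W = nRT ln(V₂/V₁) = 2.29×8.314×539×ln(7.18) = 20200 J.

20200 J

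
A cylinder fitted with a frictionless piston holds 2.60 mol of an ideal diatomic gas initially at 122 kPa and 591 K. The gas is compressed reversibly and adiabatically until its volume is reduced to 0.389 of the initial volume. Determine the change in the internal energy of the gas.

14700 J

V₁ = nRT₁/P₁ = 2.60×8.314×591/122 = 105 L.
Adiabatic: TV^(γ−1) = const ⇒ T₂ = 591×(2.57)^0.400 = 862 K; PV^γ = const ⇒ P₂ = 458 kPa.
For an ideal gas ΔU = nCvΔT with Cv = (5/2)R = 20.8 J/(mol·K).
ΔU = 2.60×20.8×(862−591) = 14700 J.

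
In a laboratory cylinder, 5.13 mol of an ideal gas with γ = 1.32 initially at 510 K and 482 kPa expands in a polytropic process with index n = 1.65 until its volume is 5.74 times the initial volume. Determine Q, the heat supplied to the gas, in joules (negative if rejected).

-23400 J

V₁ = nRT₁/P₁ = 5.13×8.314×510/482 = 45.1 L.
Polytropic n=1.65: T₂ = T₁(V₁/V₂)^(n−1) = 510×(0.174)^0.65 = 164 K; P₂ = P₁(V₁/V₂)^n = 27.0 kPa.
W = (P₁V₁−P₂V₂)/(n−1) = (482×45.1−27.0×259)/0.65 = 22700 J.
ΔU = nCvΔT = 5.13×26.0×(164−510) = -46100 J.
Q = ΔU + W = -23400 J.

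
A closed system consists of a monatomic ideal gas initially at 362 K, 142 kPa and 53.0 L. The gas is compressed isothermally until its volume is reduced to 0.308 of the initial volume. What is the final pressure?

Isothermal: T stays 362 K; PV = const ⇒ V₂ = 16.3 L, P₂ = 461 kPa.

461 kPa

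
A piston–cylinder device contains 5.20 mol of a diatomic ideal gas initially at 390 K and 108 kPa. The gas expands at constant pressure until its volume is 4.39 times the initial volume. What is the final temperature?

V₁ = nRT₁/P₁ = 5.20×8.314×390/108 = 156 L.
Isobaric: P stays 108 kPa; V/T = const ⇒ T₂ = 1710 K, V₂ = 685 L.

1710 K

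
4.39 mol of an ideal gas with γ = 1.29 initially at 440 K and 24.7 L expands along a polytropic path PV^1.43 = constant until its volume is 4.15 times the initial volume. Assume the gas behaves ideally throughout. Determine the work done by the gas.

17100 J

P₁ = nRT₁/V₁ = 4.39×8.314×440/24.7 = 650 kPa.
Polytropic n=1.43: T₂ = T₁(V₁/V₂)^(n−1) = 440×(0.241)^0.43 = 239 K; P₂ = P₁(V₁/V₂)^n = 85.0 kPa.
W = (P₁V₁−P₂V₂)/(n−1) = (650×24.7−85.0×103)/0.43 = 17100 J.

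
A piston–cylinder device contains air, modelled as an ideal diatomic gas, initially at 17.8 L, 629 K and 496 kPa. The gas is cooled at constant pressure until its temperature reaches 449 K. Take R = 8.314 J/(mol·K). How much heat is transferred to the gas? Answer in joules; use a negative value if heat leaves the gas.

-8840 J

n = P₁V₁/(RT₁) = 496×17.8/(8.314×629) = 1.69 mol.
Isobaric: P stays 496 kPa; V/T = const ⇒ T₂ = 449 K, V₂ = 12.7 L.
W = PΔV = 496×(12.7−17.8) kPa·L = -2530 J.
ΔU = nCvΔT = 1.69×20.8×(449−629) = -6320 J.
Q = ΔU + W = nCpΔT = -8840 J.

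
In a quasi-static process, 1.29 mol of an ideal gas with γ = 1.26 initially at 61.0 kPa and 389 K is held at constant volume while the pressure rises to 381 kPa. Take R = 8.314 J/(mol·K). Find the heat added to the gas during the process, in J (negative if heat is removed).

V₁ = nRT₁/P₁ = 1.29×8.314×389/61.0 = 68.4 L.
Isochoric: V stays 68.4 L; P/T = const ⇒ T₂ = 2430 K, P₂ = 381 kPa.
W = 0 (no volume change).
ΔU = nCvΔT = 1.29×32.0×(2430−389) = 84200 J.
Q = ΔU = 84200 J.

84200 J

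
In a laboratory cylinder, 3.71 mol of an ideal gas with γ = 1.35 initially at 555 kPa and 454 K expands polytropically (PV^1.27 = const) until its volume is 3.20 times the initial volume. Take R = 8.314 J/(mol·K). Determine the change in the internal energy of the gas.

-10800 J

V₁ = nRT₁/P₁ = 3.71×8.314×454/555 = 25.2 L.
Polytropic n=1.27: T₂ = T₁(V₁/V₂)^(n−1) = 454×(0.312)^0.27 = 332 K; P₂ = P₁(V₁/V₂)^n = 127 kPa.
For an ideal gas ΔU = nCvΔT with Cv = R/(γ−1) = 23.8 J/(mol·K).
ΔU = 3.71×23.8×(332−454) = -10800 J.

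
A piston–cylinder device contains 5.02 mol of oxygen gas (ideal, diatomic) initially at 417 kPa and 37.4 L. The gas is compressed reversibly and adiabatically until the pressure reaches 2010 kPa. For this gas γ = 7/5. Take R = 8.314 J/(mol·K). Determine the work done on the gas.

22100 J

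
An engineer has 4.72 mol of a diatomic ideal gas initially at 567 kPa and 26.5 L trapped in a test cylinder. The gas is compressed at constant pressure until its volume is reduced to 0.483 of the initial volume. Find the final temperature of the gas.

T₁ = P₁V₁/(nR) = 567×26.5/(4.72×8.314) = 383 K.
Isobaric: P stays 567 kPa; V/T = const ⇒ T₂ = 185 K, V₂ = 12.8 L.

185 K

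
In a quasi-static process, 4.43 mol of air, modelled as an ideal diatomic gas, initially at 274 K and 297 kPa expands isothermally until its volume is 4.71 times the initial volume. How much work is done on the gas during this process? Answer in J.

V₁ = nRT₁/P₁ = 4.43×8.314×274/297 = 34.0 L.
Isothermal: T stays 274 K; PV = const ⇒ V₂ = 160 L, P₂ = 63.1 kPa.
W = nRT ln(V₂/V₁) = 4.43×8.314×274×ln(4.71) = 15600 J.
Work done on the gas = −W_by = -15600 J.

-15600 J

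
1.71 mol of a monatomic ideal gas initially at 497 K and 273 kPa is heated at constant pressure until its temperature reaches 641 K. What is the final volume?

33.4 L

V₁ = nRT₁/P₁ = 1.71×8.314×497/273 = 25.9 L.
Isobaric: P stays 273 kPa; V/T = const ⇒ T₂ = 641 K, V₂ = 33.4 L.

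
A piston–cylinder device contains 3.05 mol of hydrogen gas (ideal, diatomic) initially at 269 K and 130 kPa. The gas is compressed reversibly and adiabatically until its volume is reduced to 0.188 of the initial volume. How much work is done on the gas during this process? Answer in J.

V₁ = nRT₁/P₁ = 3.05×8.314×269/130 = 52.5 L.
Adiabatic: TV^(γ−1) = const ⇒ T₂ = 269×(5.32)^0.400 = 525 K; PV^γ = const ⇒ P₂ = 1350 kPa.
ΔU = nCvΔT = 3.05×20.8×(525−269) = 16200 J.
Q = 0 for an adiabatic process, so W = −ΔU = -16200 J.
Work done on the gas = −W_by = 16200 J.

16200 J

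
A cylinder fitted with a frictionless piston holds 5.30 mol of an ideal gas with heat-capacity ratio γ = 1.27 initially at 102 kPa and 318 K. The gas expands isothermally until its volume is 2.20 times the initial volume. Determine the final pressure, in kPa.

V₁ = nRT₁/P₁ = 5.30×8.314×318/102 = 137 L.
Isothermal: T stays 318 K; PV = const ⇒ V₂ = 302 L, P₂ = 46.4 kPa.

46.4 kPa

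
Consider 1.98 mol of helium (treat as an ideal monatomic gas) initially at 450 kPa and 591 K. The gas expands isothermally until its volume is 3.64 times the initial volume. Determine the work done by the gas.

12600 J

V₁ = nRT₁/P₁ = 1.98×8.314×591/450 = 21.6 L.
Isothermal: T stays 591 K; PV = const ⇒ V₂ = 78.7 L, P₂ = 124 kPa.
W = nRT ln(V₂/V₁) = 1.98×8.314×591×ln(3.64) = 12600 J.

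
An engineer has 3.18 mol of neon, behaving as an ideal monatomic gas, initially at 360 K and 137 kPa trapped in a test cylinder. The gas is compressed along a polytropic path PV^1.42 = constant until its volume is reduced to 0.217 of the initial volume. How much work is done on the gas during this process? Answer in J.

20400 J

V₁ = nRT₁/P₁ = 3.18×8.314×360/137 = 69.5 L.
Polytropic n=1.42: T₂ = T₁(V₁/V₂)^(n−1) = 360×(4.61)^0.42 = 684 K; P₂ = P₁(V₁/V₂)^n = 1200 kPa.
W = (P₁V₁−P₂V₂)/(n−1) = (137×69.5−1200×15.1)/0.42 = -20400 J.
Work done on the gas = −W_by = 20400 J.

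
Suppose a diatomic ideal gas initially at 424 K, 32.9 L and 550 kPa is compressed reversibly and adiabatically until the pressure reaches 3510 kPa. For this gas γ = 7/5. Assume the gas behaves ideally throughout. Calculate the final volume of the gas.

8.75 L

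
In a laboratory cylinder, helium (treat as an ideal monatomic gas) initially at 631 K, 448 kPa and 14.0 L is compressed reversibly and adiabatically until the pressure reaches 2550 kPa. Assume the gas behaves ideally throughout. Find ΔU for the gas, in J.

9450 J

n = P₁V₁/(RT₁) = 448×14.0/(8.314×631) = 1.20 mol.
Adiabatic: T₂/T₁ = (P₂/P₁)^((γ−1)/γ) ⇒ T₂ = 631×(5.69)^0.400 = 1270 K; V₂ = 4.93 L.
For an ideal gas ΔU = nCvΔT with Cv = (3/2)R = 12.5 J/(mol·K).
ΔU = 1.20×12.5×(1270−631) = 9450 J.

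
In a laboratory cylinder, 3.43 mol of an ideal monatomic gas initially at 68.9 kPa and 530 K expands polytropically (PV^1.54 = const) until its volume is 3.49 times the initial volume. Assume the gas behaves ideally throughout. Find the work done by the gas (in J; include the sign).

V₁ = nRT₁/P₁ = 3.43×8.314×530/68.9 = 219 L.
Polytropic n=1.54: T₂ = T₁(V₁/V₂)^(n−1) = 530×(0.287)^0.54 = 270 K; P₂ = P₁(V₁/V₂)^n = 10.1 kPa.
W = (P₁V₁−P₂V₂)/(n−1) = (68.9×219−10.1×766)/0.54 = 13700 J.

13700 J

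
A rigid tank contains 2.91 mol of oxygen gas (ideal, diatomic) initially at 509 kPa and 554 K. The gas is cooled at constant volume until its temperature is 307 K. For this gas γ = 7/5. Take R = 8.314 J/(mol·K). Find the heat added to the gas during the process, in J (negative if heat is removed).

-14900 J

V₁ = nRT₁/P₁ = 2.91×8.314×554/509 = 26.3 L.
Isochoric: V stays 26.3 L; P/T = const ⇒ T₂ = 307 K, P₂ = 282 kPa.
W = 0 (no volume change).
ΔU = nCvΔT = 2.91×20.8×(307−554) = -14900 J.
Q = ΔU = -14900 J.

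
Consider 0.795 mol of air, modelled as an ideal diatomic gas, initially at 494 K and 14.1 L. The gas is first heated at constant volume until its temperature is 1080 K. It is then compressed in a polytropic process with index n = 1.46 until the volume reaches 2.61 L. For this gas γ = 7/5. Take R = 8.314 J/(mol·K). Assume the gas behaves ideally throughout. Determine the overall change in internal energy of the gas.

30600 J

P₁ = nRT₁/V₁ = 0.795×8.314×494/14.1 = 232 kPa.
Step 1 — Isochoric: V stays 14.1 L; P/T = const ⇒ T₂ = 1080 K, P₂ = 506 kPa.
W = 0 (no volume change).
ΔU = nCvΔT = 0.795×20.8×(1080−494) = 9680 J.
Q = ΔU = 9680 J.
State after step 1: P = 506 kPa, V = 14.1 L, T = 1080 K.
Step 2 — Polytropic n=1.46: T₂ = T₁(V₁/V₂)^(n−1) = 1080×(5.40)^0.46 = 2350 K; P₂ = P₁(V₁/V₂)^n = 5940 kPa.
W = (P₁V₁−P₂V₂)/(n−1) = (506×14.1−5940×2.61)/0.46 = -18200 J.
ΔU = nCvΔT = 0.795×20.8×(2350−1080) = 20900 J.
Q = ΔU + W = 2730 J.
Net over both steps: W = -18200 J, Q = 12400 J, ΔU = 30600 J.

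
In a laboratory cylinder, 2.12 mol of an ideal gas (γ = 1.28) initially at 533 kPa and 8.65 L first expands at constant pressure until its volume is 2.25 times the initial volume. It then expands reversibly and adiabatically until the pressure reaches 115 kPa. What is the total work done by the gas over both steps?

16300 J

T₁ = P₁V₁/(nR) = 533×8.65/(2.12×8.314) = 262 K.
Step 1 — Isobaric: P stays 533 kPa; V/T = const ⇒ T₂ = 589 K, V₂ = 19.5 L.
W = PΔV = 533×(19.5−8.65) kPa·L = 5760 J.
ΔU = nCvΔT = 2.12×29.7×(589−262) = 20600 J.
Q = ΔU + W = nCpΔT = 26300 J.
State after step 1: P = 533 kPa, V = 19.5 L, T = 589 K.
Step 2 — Adiabatic: T₂/T₁ = (P₂/P₁)^((γ−1)/γ) ⇒ T₂ = 589×(0.216)^0.219 = 421 K; V₂ = 64.5 L.
ΔU = nCvΔT = 2.12×29.7×(421−589) = -10600 J.
Q = 0 for an adiabatic process, so W = −ΔU = 10600 J.
Net over both steps: W = 16300 J, Q = 26300 J, ΔU = 10000 J.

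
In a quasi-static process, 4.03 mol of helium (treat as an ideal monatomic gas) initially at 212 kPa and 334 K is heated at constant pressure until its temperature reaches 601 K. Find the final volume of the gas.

95.0 L

V₁ = nRT₁/P₁ = 4.03×8.314×334/212 = 52.8 L.
Isobaric: P stays 212 kPa; V/T = const ⇒ T₂ = 601 K, V₂ = 95.0 L.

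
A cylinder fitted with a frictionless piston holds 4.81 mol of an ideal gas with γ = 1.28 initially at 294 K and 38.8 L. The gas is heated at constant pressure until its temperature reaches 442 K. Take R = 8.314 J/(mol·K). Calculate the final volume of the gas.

58.3 L

P₁ = nRT₁/V₁ = 4.81×8.314×294/38.8 = 303 kPa.
Isobaric: P stays 303 kPa; V/T = const ⇒ T₂ = 442 K, V₂ = 58.3 L.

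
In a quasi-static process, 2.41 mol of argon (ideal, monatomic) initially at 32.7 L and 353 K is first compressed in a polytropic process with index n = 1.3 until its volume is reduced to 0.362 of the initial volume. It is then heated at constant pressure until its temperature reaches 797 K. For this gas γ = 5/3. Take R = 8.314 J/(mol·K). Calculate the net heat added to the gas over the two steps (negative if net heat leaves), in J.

P₁ = nRT₁/V₁ = 2.41×8.314×353/32.7 = 216 kPa.
Step 1 — Polytropic n=1.3: T₂ = T₁(V₁/V₂)^(n−1) = 353×(2.76)^0.30 = 479 K; P₂ = P₁(V₁/V₂)^n = 810 kPa.
W = (P₁V₁−P₂V₂)/(n−1) = (216×32.7−810×11.8)/0.30 = -8400 J.
ΔU = nCvΔT = 2.41×12.5×(479−353) = 3780 J.
Q = ΔU + W = -4620 J.
State after step 1: P = 810 kPa, V = 11.8 L, T = 479 K.
Step 2 — Isobaric: P stays 810 kPa; V/T = const ⇒ T₂ = 797 K, V₂ = 19.7 L.
W = PΔV = 810×(19.7−11.8) kPa·L = 6380 J.
ΔU = nCvΔT = 2.41×12.5×(797−479) = 9560 J.
Q = ΔU + W = nCpΔT = 15900 J.
Net over both steps: W = -2030 J, Q = 11300 J, ΔU = 13300 J.

11300 J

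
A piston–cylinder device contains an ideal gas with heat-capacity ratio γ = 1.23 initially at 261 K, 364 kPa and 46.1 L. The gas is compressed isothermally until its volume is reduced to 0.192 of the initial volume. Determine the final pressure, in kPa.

1900 kPa

Isothermal: T stays 261 K; PV = const ⇒ V₂ = 8.85 L, P₂ = 1900 kPa.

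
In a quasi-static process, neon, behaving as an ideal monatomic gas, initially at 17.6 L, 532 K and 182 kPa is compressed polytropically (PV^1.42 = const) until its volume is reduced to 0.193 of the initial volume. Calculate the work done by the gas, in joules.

n = P₁V₁/(RT₁) = 182×17.6/(8.314×532) = 0.724 mol.
Polytropic n=1.42: T₂ = T₁(V₁/V₂)^(n−1) = 532×(5.18)^0.42 = 1060 K; P₂ = P₁(V₁/V₂)^n = 1880 kPa.
W = (P₁V₁−P₂V₂)/(n−1) = (182×17.6−1880×3.40)/0.42 = -7590 J.

-7590 J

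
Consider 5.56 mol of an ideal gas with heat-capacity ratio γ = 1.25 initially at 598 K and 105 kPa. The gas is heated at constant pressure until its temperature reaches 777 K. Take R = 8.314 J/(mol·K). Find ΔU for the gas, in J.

33100 J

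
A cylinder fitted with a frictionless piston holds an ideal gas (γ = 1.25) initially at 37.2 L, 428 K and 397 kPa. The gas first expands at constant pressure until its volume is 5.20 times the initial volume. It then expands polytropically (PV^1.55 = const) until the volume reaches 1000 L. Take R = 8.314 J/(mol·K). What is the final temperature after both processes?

902 K

n = P₁V₁/(RT₁) = 397×37.2/(8.314×428) = 4.15 mol.
Step 1 — Isobaric: P stays 397 kPa; V/T = const ⇒ T₂ = 2230 K, V₂ = 193 L.
W = PΔV = 397×(193−37.2) kPa·L = 62000 J.
ΔU = nCvΔT = 4.15×33.3×(2230−428) = 248000 J.
Q = ΔU + W = nCpΔT = 310000 J.
State after step 1: P = 397 kPa, V = 193 L, T = 2230 K.
Step 2 — Polytropic n=1.55: T₂ = T₁(V₁/V₂)^(n−1) = 2230×(0.193)^0.55 = 902 K; P₂ = P₁(V₁/V₂)^n = 31.1 kPa.
W = (P₁V₁−P₂V₂)/(n−1) = (397×193−31.1×1000)/0.55 = 83100 J.
ΔU = nCvΔT = 4.15×33.3×(902−2230) = -183000 J.
Q = ΔU + W = -99700 J.
Net over both steps: W = 145000 J, Q = 210000 J, ΔU = 65400 J.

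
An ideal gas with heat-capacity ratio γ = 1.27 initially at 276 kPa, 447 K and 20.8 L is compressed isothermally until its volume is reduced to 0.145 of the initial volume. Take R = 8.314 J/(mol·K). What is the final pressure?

Isothermal: T stays 447 K; PV = const ⇒ V₂ = 3.02 L, P₂ = 1900 kPa.

1900 kPa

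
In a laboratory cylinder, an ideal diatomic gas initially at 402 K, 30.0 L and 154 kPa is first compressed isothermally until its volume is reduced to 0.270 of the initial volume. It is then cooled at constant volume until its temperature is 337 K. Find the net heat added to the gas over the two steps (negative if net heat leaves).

n = P₁V₁/(RT₁) = 154×30.0/(8.314×402) = 1.38 mol.
Step 1 — Isothermal: T stays 402 K; PV = const ⇒ V₂ = 8.10 L, P₂ = 570 kPa.
ΔU = 0 (ideal gas, T constant).
W = nRT ln(V₂/V₁) = 1.38×8.314×402×ln(0.270) = -6050 J.
Q = ΔU + W = -6050 J.
State after step 1: P = 570 kPa, V = 8.10 L, T = 402 K.
Step 2 — Isochoric: V stays 8.10 L; P/T = const ⇒ T₂ = 337 K, P₂ = 478 kPa.
W = 0 (no volume change).
ΔU = nCvΔT = 1.38×20.8×(337−402) = -1870 J.
Q = ΔU = -1870 J.
Net over both steps: W = -6050 J, Q = -7920 J, ΔU = -1870 J.

-7920 J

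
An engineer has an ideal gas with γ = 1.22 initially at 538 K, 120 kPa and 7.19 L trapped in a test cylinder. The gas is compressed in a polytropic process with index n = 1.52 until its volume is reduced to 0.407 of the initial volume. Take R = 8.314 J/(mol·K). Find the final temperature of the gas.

Polytropic n=1.52: T₂ = T₁(V₁/V₂)^(n−1) = 538×(2.46)^0.52 = 859 K; P₂ = P₁(V₁/V₂)^n = 471 kPa.

859 K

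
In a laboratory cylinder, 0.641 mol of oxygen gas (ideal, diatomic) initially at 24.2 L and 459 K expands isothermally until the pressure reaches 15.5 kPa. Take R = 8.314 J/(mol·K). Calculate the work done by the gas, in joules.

4590 J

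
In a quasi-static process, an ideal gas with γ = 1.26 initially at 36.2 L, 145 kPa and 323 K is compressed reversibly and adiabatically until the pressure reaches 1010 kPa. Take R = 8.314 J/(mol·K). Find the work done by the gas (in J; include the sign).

-9940 J

n = P₁V₁/(RT₁) = 145×36.2/(8.314×323) = 1.95 mol.
Adiabatic: T₂/T₁ = (P₂/P₁)^((γ−1)/γ) ⇒ T₂ = 323×(6.97)^0.206 = 482 K; V₂ = 7.76 L.
ΔU = nCvΔT = 1.95×32.0×(482−323) = 9940 J.
Q = 0 for an adiabatic process, so W = −ΔU = -9940 J.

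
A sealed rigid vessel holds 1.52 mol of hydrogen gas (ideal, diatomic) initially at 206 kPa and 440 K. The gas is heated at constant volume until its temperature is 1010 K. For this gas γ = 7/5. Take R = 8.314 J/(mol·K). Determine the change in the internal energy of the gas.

V₁ = nRT₁/P₁ = 1.52×8.314×440/206 = 27.0 L.
Isochoric: V stays 27.0 L; P/T = const ⇒ T₂ = 1010 K, P₂ = 473 kPa.
For an ideal gas ΔU = nCvΔT with Cv = (5/2)R = 20.8 J/(mol·K).
ΔU = 1.52×20.8×(1010−440) = 18000 J.

18000 J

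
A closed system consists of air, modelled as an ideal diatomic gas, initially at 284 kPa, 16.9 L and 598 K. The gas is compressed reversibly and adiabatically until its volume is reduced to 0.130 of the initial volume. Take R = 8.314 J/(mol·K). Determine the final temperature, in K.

Adiabatic: TV^(γ−1) = const ⇒ T₂ = 598×(7.69)^0.400 = 1350 K; PV^γ = const ⇒ P₂ = 4940 kPa.

1350 K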